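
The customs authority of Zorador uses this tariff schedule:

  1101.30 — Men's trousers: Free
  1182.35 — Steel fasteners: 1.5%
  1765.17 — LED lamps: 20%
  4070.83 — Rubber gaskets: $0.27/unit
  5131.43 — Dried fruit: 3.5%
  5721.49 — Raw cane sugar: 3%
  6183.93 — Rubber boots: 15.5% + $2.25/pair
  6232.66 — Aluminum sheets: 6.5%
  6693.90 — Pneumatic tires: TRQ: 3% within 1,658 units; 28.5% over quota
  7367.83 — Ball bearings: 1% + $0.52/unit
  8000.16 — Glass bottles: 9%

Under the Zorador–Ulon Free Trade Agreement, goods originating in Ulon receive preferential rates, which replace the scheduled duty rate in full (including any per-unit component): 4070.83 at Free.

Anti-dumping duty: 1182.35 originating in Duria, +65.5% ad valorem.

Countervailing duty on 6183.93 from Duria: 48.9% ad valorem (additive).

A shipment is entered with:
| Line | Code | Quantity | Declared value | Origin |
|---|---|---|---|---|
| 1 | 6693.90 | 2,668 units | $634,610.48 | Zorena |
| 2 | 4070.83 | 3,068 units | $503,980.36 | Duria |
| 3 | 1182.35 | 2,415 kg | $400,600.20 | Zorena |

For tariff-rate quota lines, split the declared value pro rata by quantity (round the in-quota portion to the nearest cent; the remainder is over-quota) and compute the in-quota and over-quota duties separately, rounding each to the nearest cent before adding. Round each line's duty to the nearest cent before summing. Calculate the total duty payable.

$87,136.52

Line 1 (6693.90, Zorena, 2,668 units, $634,610.48):
Code 6693.90 is under a tariff-rate quota (threshold 1,658 units). In-quota: 1,658 units at 3%; over-quota: 1,010 units at 28.5%.
Pro-rata value split: in-quota = $634,610.48 × 1,658/2,668 = $394,371.88; over-quota = $634,610.48 − $394,371.88 = $240,238.60.
In-quota duty = $394,371.88 × 3% = $11,831.16. Over-quota duty = $240,238.60 × 28.5% = $68,468.00.
Line duty = $11,831.16 + $68,468.00 = $80,299.16.
Line 2 (4070.83, Duria, 3,068 units, $503,980.36):
Base rate for 4070.83 is $0.27/unit.
4070.83 has an FTA preferential rate, but origin Duria is not Ulon; base rate stands.
Duty = 3,068 × $0.27 = $828.36.
Line 3 (1182.35, Zorena, 2,415 kg, $400,600.20):
Base rate for 1182.35 is 1.5%.
The additional-duty order on 1182.35 targets Duria, not Zorena; it does not apply.
Duty = $400,600.20 × 1.5% = $6,009.00.
Total = $80,299.16 + $828.36 + $6,009.00 = $87,136.52.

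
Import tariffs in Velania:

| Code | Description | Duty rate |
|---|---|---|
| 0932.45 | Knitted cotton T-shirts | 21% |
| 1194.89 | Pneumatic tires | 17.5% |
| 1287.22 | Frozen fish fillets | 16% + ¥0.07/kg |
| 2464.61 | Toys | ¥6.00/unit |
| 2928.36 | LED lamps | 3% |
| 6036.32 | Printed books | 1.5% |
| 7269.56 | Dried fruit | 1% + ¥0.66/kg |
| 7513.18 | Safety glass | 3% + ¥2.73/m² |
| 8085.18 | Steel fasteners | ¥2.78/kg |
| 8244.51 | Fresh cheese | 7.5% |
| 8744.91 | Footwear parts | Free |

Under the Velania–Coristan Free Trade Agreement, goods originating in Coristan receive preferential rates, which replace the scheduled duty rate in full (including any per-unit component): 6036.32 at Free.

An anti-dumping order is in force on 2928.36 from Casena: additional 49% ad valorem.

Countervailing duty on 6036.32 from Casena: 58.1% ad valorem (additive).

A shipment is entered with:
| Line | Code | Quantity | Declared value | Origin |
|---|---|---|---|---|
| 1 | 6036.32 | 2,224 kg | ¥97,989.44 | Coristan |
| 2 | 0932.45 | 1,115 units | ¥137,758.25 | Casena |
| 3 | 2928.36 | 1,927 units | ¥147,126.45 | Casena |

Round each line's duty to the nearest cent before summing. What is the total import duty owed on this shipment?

¥105,434.98

Line 1 (6036.32, Coristan, 2,224 kg, ¥97,989.44):
Base rate for 6036.32 is 1.5%.
Origin Coristan qualifies under the Velania–Coristan agreement and 6036.32 is covered: preferential rate Free applies instead.
The additional-duty order on 6036.32 targets Casena, not Coristan; it does not apply.
Duty = ¥97,989.44 × 0% = ¥0.00.
Line 2 (0932.45, Casena, 1,115 units, ¥137,758.25):
Base rate for 0932.45 is 21%.
Duty = ¥137,758.25 × 21% = ¥28,929.23.
Line 3 (2928.36, Casena, 1,927 units, ¥147,126.45):
Base rate for 2928.36 is 3%.
Additional duty on 2928.36 from Casena: +49%. Applied ad valorem rate: 3% + 49% = 52%.
Duty = ¥147,126.45 × 52% = ¥76,505.75.
Total = ¥0.00 + ¥28,929.23 + ¥76,505.75 = ¥105,434.98.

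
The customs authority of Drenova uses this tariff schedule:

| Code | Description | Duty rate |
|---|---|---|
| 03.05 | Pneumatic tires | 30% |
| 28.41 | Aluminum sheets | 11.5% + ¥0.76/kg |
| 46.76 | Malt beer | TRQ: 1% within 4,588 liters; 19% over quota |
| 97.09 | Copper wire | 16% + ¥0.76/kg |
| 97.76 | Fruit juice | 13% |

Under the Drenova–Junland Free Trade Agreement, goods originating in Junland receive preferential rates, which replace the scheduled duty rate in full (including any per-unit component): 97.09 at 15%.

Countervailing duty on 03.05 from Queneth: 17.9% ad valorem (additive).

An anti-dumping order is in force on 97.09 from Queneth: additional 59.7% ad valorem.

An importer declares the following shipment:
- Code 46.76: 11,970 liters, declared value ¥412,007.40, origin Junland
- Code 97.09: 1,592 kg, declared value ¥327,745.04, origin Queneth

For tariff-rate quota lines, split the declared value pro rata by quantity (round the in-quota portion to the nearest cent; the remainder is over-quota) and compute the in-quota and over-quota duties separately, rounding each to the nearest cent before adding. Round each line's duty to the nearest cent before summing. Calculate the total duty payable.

¥299,168.91

Line 1 (46.76, Junland, 11,970 liters, ¥412,007.40):
Code 46.76 is under a tariff-rate quota (threshold 4,588 liters). In-quota: 4,588 liters at 1%; over-quota: 7,382 liters at 19%.
Pro-rata value split: in-quota = ¥412,007.40 × 4,588/11,970 = ¥157,918.96; over-quota = ¥412,007.40 − ¥157,918.96 = ¥254,088.44.
In-quota duty = ¥157,918.96 × 1% = ¥1,579.19. Over-quota duty = ¥254,088.44 × 19% = ¥48,276.80.
Line duty = ¥1,579.19 + ¥48,276.80 = ¥49,855.99.
Line 2 (97.09, Queneth, 1,592 kg, ¥327,745.04):
Base rate for 97.09 is 16% + ¥0.76/kg.
97.09 has an FTA preferential rate, but origin Queneth is not Junland; base rate stands.
Additional duty on 97.09 from Queneth: +59.7%. Applied ad valorem rate: 16% + 59.7% = 75.7%.
Duty = ¥327,745.04 × 75.7% + 1,592 × ¥0.76 = ¥249,312.92.
Total = ¥49,855.99 + ¥249,312.92 = ¥299,168.91.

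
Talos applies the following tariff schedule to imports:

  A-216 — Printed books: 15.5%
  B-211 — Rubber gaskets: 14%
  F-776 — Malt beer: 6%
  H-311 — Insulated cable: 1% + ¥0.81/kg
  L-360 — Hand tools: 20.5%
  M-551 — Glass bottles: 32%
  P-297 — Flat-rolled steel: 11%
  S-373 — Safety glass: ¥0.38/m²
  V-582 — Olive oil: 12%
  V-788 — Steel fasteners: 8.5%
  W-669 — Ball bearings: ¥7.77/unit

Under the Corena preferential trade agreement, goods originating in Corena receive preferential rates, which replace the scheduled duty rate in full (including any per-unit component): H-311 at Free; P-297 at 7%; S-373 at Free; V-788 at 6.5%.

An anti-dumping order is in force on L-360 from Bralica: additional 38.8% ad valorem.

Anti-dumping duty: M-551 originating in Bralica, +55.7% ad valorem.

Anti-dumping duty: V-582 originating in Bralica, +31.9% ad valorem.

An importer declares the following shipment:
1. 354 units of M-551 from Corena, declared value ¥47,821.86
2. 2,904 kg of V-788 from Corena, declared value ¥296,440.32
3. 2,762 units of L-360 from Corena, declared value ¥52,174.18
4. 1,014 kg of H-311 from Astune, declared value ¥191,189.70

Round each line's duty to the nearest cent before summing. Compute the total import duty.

¥48,000.57

Line 1 (M-551, Corena, 354 units, ¥47,821.86):
Base rate for M-551 is 32%.
Origin Corena is the FTA partner but M-551 is not on the preference list; base rate stands.
The additional-duty order on M-551 targets Bralica, not Corena; it does not apply.
Duty = ¥47,821.86 × 32% = ¥15,303.00.
Line 2 (V-788, Corena, 2,904 kg, ¥296,440.32):
Base rate for V-788 is 8.5%.
Origin Corena qualifies under the Talos–Corena agreement and V-788 is covered: preferential rate 6.5% applies instead.
Duty = ¥296,440.32 × 6.5% = ¥19,268.62.
Line 3 (L-360, Corena, 2,762 units, ¥52,174.18):
Base rate for L-360 is 20.5%.
Origin Corena is the FTA partner but L-360 is not on the preference list; base rate stands.
The additional-duty order on L-360 targets Bralica, not Corena; it does not apply.
Duty = ¥52,174.18 × 20.5% = ¥10,695.71.
Line 4 (H-311, Astune, 1,014 kg, ¥191,189.70):
Base rate for H-311 is 1% + ¥0.81/kg.
H-311 has an FTA preferential rate, but origin Astune is not Corena; base rate stands.
Duty = ¥191,189.70 × 1% + 1,014 × ¥0.81 = ¥2,733.24.
Total = ¥15,303.00 + ¥19,268.62 + ¥10,695.71 + ¥2,733.24 = ¥48,000.57.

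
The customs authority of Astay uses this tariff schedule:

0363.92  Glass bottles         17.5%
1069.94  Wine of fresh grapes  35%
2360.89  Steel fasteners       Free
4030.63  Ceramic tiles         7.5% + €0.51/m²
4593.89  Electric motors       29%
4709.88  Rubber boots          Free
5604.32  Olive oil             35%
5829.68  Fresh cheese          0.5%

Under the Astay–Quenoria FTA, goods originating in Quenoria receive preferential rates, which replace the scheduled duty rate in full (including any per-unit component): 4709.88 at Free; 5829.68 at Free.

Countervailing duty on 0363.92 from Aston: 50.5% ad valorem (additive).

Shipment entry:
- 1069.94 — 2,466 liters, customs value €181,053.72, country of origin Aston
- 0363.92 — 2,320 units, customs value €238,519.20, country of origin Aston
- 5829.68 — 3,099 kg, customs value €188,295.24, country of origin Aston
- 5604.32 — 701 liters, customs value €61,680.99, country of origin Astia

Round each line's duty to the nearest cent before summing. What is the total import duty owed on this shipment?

€248,091.69

Line 1 (1069.94, Aston, 2,466 liters, €181,053.72):
Base rate for 1069.94 is 35%.
Duty = €181,053.72 × 35% = €63,368.80.
Line 2 (0363.92, Aston, 2,320 units, €238,519.20):
Base rate for 0363.92 is 17.5%.
Additional duty on 0363.92 from Aston: +50.5%. Applied ad valorem rate: 17.5% + 50.5% = 68%.
Duty = €238,519.20 × 68% = €162,193.06.
Line 3 (5829.68, Aston, 3,099 kg, €188,295.24):
Base rate for 5829.68 is 0.5%.
5829.68 has an FTA preferential rate, but origin Aston is not Quenoria; base rate stands.
Duty = €188,295.24 × 0.5% = €941.48.
Line 4 (5604.32, Astia, 701 liters, €61,680.99):
Base rate for 5604.32 is 35%.
Duty = €61,680.99 × 35% = €21,588.35.
Total = €63,368.80 + €162,193.06 + €941.48 + €21,588.35 = €248,091.69.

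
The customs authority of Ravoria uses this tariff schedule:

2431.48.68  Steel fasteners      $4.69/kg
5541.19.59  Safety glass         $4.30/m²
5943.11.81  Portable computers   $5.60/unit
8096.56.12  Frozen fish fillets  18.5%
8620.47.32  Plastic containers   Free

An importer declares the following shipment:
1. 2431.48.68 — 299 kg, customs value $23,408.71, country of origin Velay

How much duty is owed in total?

$1,402.31

Line 1 (2431.48.68, Velay, 299 kg, $23,408.71):
Base rate for 2431.48.68 is $4.69/kg.
Duty = 299 × $4.69 = $1,402.31.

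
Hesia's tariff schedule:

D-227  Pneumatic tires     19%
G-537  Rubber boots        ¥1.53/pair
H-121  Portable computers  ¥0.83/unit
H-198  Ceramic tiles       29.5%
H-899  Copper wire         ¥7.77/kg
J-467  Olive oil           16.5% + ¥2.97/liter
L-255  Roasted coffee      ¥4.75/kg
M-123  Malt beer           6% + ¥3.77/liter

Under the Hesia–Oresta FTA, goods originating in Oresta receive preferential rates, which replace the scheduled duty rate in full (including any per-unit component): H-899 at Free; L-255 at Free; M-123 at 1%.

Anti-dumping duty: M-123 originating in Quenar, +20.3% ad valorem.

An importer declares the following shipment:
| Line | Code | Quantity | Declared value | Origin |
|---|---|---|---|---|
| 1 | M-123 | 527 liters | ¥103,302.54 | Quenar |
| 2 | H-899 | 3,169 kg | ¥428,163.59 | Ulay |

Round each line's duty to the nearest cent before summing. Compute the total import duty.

Line 1 (M-123, Quenar, 527 liters, ¥103,302.54):
Base rate for M-123 is 6% + ¥3.77/liter.
M-123 has an FTA preferential rate, but origin Quenar is not Oresta; base rate stands.
Additional duty on M-123 from Quenar: +20.3%. Applied ad valorem rate: 6% + 20.3% = 26.3%.
Duty = ¥103,302.54 × 26.3% + 527 × ¥3.77 = ¥29,155.36.
Line 2 (H-899, Ulay, 3,169 kg, ¥428,163.59):
Base rate for H-899 is ¥7.77/kg.
H-899 has an FTA preferential rate, but origin Ulay is not Oresta; base rate stands.
Duty = 3,169 × ¥7.77 = ¥24,623.13.
Total = ¥29,155.36 + ¥24,623.13 = ¥53,778.49.

¥53,778.49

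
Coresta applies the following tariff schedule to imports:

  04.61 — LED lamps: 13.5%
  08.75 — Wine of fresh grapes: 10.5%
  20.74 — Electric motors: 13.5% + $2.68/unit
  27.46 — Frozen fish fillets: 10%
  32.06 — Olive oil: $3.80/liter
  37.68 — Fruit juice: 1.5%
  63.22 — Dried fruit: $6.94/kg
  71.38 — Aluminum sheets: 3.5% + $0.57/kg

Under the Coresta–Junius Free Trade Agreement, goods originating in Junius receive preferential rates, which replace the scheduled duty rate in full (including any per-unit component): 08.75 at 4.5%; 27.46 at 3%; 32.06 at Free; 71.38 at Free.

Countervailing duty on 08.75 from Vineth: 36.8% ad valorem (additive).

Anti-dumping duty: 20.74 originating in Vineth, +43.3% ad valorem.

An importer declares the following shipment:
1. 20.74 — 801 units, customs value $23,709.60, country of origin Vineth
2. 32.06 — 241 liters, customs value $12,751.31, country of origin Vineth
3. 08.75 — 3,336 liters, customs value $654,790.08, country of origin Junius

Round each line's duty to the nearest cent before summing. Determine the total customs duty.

$45,995.08

Line 1 (20.74, Vineth, 801 units, $23,709.60):
Base rate for 20.74 is 13.5% + $2.68/unit.
Additional duty on 20.74 from Vineth: +43.3%. Applied ad valorem rate: 13.5% + 43.3% = 56.8%.
Duty = $23,709.60 × 56.8% + 801 × $2.68 = $15,613.73.
Line 2 (32.06, Vineth, 241 liters, $12,751.31):
Base rate for 32.06 is $3.80/liter.
32.06 has an FTA preferential rate, but origin Vineth is not Junius; base rate stands.
Duty = 241 × $3.80 = $915.80.
Line 3 (08.75, Junius, 3,336 liters, $654,790.08):
Base rate for 08.75 is 10.5%.
Origin Junius qualifies under the Coresta–Junius agreement and 08.75 is covered: preferential rate 4.5% applies instead.
The additional-duty order on 08.75 targets Vineth, not Junius; it does not apply.
Duty = $654,790.08 × 4.5% = $29,465.55.
Total = $15,613.73 + $915.80 + $29,465.55 = $45,995.08.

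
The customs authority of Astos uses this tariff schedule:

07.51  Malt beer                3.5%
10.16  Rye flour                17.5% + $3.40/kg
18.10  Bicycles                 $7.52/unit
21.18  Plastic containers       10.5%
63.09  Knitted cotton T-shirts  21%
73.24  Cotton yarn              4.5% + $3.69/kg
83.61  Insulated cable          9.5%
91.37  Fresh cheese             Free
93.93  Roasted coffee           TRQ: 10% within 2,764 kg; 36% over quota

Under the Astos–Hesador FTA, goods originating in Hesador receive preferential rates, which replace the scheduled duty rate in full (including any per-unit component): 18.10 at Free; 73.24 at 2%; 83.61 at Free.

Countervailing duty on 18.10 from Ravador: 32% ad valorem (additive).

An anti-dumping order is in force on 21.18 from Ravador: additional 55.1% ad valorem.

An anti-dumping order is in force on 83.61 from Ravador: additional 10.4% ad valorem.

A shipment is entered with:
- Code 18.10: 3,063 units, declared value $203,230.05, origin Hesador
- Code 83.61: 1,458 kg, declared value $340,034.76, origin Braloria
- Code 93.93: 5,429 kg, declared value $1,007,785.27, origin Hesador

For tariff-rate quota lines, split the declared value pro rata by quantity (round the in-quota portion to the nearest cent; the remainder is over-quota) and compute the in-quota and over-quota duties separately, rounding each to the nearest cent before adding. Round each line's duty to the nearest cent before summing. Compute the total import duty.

Line 1 (18.10, Hesador, 3,063 units, $203,230.05):
Base rate for 18.10 is $7.52/unit.
Origin Hesador qualifies under the Astos–Hesador agreement and 18.10 is covered: preferential rate Free applies instead.
The additional-duty order on 18.10 targets Ravador, not Hesador; it does not apply.
Duty = $203,230.05 × 0% = $0.00.
Line 2 (83.61, Braloria, 1,458 kg, $340,034.76):
Base rate for 83.61 is 9.5%.
83.61 has an FTA preferential rate, but origin Braloria is not Hesador; base rate stands.
The additional-duty order on 83.61 targets Ravador, not Braloria; it does not apply.
Duty = $340,034.76 × 9.5% = $32,303.30.
Line 3 (93.93, Hesador, 5,429 kg, $1,007,785.27):
Code 93.93 is under a tariff-rate quota (threshold 2,764 kg). In-quota: 2,764 kg at 10%; over-quota: 2,665 kg at 36%.
Pro-rata value split: in-quota = $1,007,785.27 × 2,764/5,429 = $513,081.32; over-quota = $1,007,785.27 − $513,081.32 = $494,703.95.
In-quota duty = $513,081.32 × 10% = $51,308.13. Over-quota duty = $494,703.95 × 36% = $178,093.42.
Line duty = $51,308.13 + $178,093.42 = $229,401.55.
Total = $0.00 + $32,303.30 + $229,401.55 = $261,704.85.

$261,704.85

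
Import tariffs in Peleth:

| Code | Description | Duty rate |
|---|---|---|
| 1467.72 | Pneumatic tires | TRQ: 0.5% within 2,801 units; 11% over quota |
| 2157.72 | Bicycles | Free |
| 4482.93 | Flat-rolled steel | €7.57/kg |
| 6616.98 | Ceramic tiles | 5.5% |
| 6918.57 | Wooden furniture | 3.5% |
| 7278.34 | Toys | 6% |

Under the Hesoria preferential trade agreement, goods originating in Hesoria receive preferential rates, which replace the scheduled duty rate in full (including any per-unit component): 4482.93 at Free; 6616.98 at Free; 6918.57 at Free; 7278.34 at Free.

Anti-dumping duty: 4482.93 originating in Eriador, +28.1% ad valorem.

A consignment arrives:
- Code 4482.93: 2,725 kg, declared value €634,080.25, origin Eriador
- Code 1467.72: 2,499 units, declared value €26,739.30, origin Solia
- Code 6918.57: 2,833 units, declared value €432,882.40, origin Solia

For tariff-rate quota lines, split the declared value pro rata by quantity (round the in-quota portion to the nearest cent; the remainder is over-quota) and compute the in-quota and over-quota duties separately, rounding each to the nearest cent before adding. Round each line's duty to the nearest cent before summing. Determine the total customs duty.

Line 1 (4482.93, Eriador, 2,725 kg, €634,080.25):
Base rate for 4482.93 is €7.57/kg.
4482.93 has an FTA preferential rate, but origin Eriador is not Hesoria; base rate stands.
Additional duty on 4482.93 from Eriador: +28.1% ad valorem. Applied ad valorem rate = 28.1%.
Duty = €634,080.25 × 28.1% + 2,725 × €7.57 = €198,804.80.
Line 2 (1467.72, Solia, 2,499 units, €26,739.30):
Code 1467.72 is under a tariff-rate quota (threshold 2,801 units). Quantity 2,499 units is within the quota, so the in-quota rate 0.5% applies to the full value.
Duty = €26,739.30 × 0.5% = €133.70.
Line 3 (6918.57, Solia, 2,833 units, €432,882.40):
Base rate for 6918.57 is 3.5%.
6918.57 has an FTA preferential rate, but origin Solia is not Hesoria; base rate stands.
Duty = €432,882.40 × 3.5% = €15,150.88.
Total = €198,804.80 + €133.70 + €15,150.88 = €214,089.38.

€214,089.38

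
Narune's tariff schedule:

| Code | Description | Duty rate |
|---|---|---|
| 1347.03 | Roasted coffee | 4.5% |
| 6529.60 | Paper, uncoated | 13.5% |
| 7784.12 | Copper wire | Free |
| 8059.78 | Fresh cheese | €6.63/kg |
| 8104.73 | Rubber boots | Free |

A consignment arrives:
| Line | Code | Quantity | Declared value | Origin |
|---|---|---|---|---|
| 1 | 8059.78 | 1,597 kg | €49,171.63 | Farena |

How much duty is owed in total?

€10,588.11

Line 1 (8059.78, Farena, 1,597 kg, €49,171.63):
Base rate for 8059.78 is €6.63/kg.
Duty = 1,597 × €6.63 = €10,588.11.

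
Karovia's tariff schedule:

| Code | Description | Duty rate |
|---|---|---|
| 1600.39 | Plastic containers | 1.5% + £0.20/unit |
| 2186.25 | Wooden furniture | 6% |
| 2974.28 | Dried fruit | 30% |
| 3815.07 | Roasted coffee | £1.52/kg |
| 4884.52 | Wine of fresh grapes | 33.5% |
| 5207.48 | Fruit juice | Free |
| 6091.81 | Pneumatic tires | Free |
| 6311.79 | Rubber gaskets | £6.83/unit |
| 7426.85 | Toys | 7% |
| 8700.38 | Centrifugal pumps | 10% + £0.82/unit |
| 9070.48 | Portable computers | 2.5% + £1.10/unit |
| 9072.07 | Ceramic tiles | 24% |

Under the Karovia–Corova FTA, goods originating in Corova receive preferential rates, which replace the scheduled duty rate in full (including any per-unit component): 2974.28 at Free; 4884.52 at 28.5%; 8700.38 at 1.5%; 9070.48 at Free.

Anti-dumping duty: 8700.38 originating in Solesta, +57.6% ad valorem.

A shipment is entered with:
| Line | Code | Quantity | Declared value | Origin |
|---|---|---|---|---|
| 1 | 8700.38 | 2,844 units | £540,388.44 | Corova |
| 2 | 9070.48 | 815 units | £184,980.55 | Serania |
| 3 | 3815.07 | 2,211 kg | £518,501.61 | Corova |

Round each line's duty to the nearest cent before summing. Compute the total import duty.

Line 1 (8700.38, Corova, 2,844 units, £540,388.44):
Base rate for 8700.38 is 10% + £0.82/unit.
Origin Corova qualifies under the Karovia–Corova agreement and 8700.38 is covered: preferential rate 1.5% applies instead.
The additional-duty order on 8700.38 targets Solesta, not Corova; it does not apply.
Duty = £540,388.44 × 1.5% = £8,105.83.
Line 2 (9070.48, Serania, 815 units, £184,980.55):
Base rate for 9070.48 is 2.5% + £1.10/unit.
9070.48 has an FTA preferential rate, but origin Serania is not Corova; base rate stands.
Duty = £184,980.55 × 2.5% + 815 × £1.10 = £5,521.01.
Line 3 (3815.07, Corova, 2,211 kg, £518,501.61):
Base rate for 3815.07 is £1.52/kg.
Origin Corova is the FTA partner but 3815.07 is not on the preference list; base rate stands.
Duty = 2,211 × £1.52 = £3,360.72.
Total = £8,105.83 + £5,521.01 + £3,360.72 = £16,987.56.

£16,987.56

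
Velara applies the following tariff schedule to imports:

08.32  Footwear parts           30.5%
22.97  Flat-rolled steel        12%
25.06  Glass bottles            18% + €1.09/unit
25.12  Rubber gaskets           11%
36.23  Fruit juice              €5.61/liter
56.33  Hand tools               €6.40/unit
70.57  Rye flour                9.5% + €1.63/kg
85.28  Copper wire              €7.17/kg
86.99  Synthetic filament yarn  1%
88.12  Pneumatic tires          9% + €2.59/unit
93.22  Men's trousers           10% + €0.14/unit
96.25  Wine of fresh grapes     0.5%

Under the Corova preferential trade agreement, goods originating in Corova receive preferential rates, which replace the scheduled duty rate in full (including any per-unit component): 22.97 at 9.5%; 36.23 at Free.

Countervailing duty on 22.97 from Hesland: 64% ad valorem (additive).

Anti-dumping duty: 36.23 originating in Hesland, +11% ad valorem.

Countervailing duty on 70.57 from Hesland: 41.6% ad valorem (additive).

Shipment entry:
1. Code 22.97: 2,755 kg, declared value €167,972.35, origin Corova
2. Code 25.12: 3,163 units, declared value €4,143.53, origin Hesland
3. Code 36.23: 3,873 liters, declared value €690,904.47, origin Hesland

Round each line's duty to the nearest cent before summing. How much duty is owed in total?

€114,140.18

Line 1 (22.97, Corova, 2,755 kg, €167,972.35):
Base rate for 22.97 is 12%.
Origin Corova qualifies under the Velara–Corova agreement and 22.97 is covered: preferential rate 9.5% applies instead.
The additional-duty order on 22.97 targets Hesland, not Corova; it does not apply.
Duty = €167,972.35 × 9.5% = €15,957.37.
Line 2 (25.12, Hesland, 3,163 units, €4,143.53):
Base rate for 25.12 is 11%.
Duty = €4,143.53 × 11% = €455.79.
Line 3 (36.23, Hesland, 3,873 liters, €690,904.47):
Base rate for 36.23 is €5.61/liter.
36.23 has an FTA preferential rate, but origin Hesland is not Corova; base rate stands.
Additional duty on 36.23 from Hesland: +11% ad valorem. Applied ad valorem rate = 11%.
Duty = €690,904.47 × 11% + 3,873 × €5.61 = €97,727.02.
Total = €15,957.37 + €455.79 + €97,727.02 = €114,140.18.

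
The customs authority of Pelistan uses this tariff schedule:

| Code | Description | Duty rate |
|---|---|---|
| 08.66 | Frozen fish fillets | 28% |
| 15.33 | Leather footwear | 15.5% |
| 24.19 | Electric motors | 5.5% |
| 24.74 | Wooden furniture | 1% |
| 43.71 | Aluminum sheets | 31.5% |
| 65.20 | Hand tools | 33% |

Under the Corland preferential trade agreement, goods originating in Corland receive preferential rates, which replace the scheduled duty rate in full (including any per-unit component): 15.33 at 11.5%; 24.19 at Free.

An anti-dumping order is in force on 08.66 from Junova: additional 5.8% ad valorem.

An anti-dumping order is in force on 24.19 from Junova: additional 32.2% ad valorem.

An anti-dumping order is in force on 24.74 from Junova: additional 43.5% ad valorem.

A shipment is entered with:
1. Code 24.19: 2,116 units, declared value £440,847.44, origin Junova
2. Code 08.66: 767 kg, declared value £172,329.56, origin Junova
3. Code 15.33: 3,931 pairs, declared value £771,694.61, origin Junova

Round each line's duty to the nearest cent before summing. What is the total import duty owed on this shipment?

Line 1 (24.19, Junova, 2,116 units, £440,847.44):
Base rate for 24.19 is 5.5%.
24.19 has an FTA preferential rate, but origin Junova is not Corland; base rate stands.
Additional duty on 24.19 from Junova: +32.2%. Applied ad valorem rate: 5.5% + 32.2% = 37.7%.
Duty = £440,847.44 × 37.7% = £166,199.48.
Line 2 (08.66, Junova, 767 kg, £172,329.56):
Base rate for 08.66 is 28%.
Additional duty on 08.66 from Junova: +5.8%. Applied ad valorem rate: 28% + 5.8% = 33.8%.
Duty = £172,329.56 × 33.8% = £58,247.39.
Line 3 (15.33, Junova, 3,931 pairs, £771,694.61):
Base rate for 15.33 is 15.5%.
15.33 has an FTA preferential rate, but origin Junova is not Corland; base rate stands.
Duty = £771,694.61 × 15.5% = £119,612.66.
Total = £166,199.48 + £58,247.39 + £119,612.66 = £344,059.53.

£344,059.53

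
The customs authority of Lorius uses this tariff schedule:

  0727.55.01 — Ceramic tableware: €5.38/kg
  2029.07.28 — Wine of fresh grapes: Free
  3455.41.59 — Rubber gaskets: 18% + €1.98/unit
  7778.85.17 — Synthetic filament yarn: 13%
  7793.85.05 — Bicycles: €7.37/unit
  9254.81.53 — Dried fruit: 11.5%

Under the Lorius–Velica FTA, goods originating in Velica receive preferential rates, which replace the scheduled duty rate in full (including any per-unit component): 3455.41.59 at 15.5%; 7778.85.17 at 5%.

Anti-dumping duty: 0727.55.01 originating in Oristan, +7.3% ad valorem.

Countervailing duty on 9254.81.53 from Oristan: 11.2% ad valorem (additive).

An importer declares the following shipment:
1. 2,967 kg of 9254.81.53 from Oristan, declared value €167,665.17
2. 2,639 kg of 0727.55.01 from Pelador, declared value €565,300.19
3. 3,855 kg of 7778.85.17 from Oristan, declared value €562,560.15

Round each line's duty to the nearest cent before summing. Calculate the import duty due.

Line 1 (9254.81.53, Oristan, 2,967 kg, €167,665.17):
Base rate for 9254.81.53 is 11.5%.
Additional duty on 9254.81.53 from Oristan: +11.2%. Applied ad valorem rate: 11.5% + 11.2% = 22.7%.
Duty = €167,665.17 × 22.7% = €38,059.99.
Line 2 (0727.55.01, Pelador, 2,639 kg, €565,300.19):
Base rate for 0727.55.01 is €5.38/kg.
The additional-duty order on 0727.55.01 targets Oristan, not Pelador; it does not apply.
Duty = 2,639 × €5.38 = €14,197.82.
Line 3 (7778.85.17, Oristan, 3,855 kg, €562,560.15):
Base rate for 7778.85.17 is 13%.
7778.85.17 has an FTA preferential rate, but origin Oristan is not Velica; base rate stands.
Duty = €562,560.15 × 13% = €73,132.82.
Total = €38,059.99 + €14,197.82 + €73,132.82 = €125,390.63.

€125,390.63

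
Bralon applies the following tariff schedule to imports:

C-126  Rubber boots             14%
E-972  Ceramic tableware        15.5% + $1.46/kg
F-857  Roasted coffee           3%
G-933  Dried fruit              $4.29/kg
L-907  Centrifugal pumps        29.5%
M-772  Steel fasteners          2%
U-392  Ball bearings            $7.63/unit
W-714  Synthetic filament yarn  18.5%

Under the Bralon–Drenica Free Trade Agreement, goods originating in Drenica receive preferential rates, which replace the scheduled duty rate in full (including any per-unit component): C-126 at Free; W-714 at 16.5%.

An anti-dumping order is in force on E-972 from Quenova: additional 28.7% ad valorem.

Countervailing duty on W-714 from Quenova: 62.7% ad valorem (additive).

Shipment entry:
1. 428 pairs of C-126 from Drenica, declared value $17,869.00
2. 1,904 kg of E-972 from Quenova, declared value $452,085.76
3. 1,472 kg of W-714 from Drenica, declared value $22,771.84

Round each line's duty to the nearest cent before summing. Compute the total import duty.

Line 1 (C-126, Drenica, 428 pairs, $17,869.00):
Base rate for C-126 is 14%.
Origin Drenica qualifies under the Bralon–Drenica agreement and C-126 is covered: preferential rate Free applies instead.
Duty = $17,869.00 × 0% = $0.00.
Line 2 (E-972, Quenova, 1,904 kg, $452,085.76):
Base rate for E-972 is 15.5% + $1.46/kg.
Additional duty on E-972 from Quenova: +28.7%. Applied ad valorem rate: 15.5% + 28.7% = 44.2%.
Duty = $452,085.76 × 44.2% + 1,904 × $1.46 = $202,601.75.
Line 3 (W-714, Drenica, 1,472 kg, $22,771.84):
Base rate for W-714 is 18.5%.
Origin Drenica qualifies under the Bralon–Drenica agreement and W-714 is covered: preferential rate 16.5% applies instead.
The additional-duty order on W-714 targets Quenova, not Drenica; it does not apply.
Duty = $22,771.84 × 16.5% = $3,757.35.
Total = $0.00 + $202,601.75 + $3,757.35 = $206,359.10.

$206,359.10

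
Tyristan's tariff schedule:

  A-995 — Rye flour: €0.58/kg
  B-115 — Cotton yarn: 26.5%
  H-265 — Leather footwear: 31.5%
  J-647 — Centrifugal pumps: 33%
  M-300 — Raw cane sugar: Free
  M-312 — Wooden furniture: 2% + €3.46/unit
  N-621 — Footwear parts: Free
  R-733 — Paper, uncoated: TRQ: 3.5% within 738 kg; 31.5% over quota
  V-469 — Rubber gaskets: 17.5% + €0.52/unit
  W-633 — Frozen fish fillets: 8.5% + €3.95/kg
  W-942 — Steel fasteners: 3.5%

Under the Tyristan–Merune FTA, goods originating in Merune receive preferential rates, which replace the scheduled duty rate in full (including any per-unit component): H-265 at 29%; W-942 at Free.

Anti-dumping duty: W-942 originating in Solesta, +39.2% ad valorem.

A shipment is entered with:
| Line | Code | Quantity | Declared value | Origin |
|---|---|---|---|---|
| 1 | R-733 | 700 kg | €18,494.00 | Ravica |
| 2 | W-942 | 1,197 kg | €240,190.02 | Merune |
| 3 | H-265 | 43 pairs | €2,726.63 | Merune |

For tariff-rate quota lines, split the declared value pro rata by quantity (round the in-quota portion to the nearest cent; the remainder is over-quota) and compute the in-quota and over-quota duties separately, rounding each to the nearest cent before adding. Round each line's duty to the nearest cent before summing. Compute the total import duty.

Line 1 (R-733, Ravica, 700 kg, €18,494.00):
Code R-733 is under a tariff-rate quota (threshold 738 kg). Quantity 700 kg is within the quota, so the in-quota rate 3.5% applies to the full value.
Duty = €18,494.00 × 3.5% = €647.29.
Line 2 (W-942, Merune, 1,197 kg, €240,190.02):
Base rate for W-942 is 3.5%.
Origin Merune qualifies under the Tyristan–Merune agreement and W-942 is covered: preferential rate Free applies instead.
The additional-duty order on W-942 targets Solesta, not Merune; it does not apply.
Duty = €240,190.02 × 0% = €0.00.
Line 3 (H-265, Merune, 43 pairs, €2,726.63):
Base rate for H-265 is 31.5%.
Origin Merune qualifies under the Tyristan–Merune agreement and H-265 is covered: preferential rate 29% applies instead.
Duty = €2,726.63 × 29% = €790.72.
Total = €647.29 + €0.00 + €790.72 = €1,438.01.

€1,438.01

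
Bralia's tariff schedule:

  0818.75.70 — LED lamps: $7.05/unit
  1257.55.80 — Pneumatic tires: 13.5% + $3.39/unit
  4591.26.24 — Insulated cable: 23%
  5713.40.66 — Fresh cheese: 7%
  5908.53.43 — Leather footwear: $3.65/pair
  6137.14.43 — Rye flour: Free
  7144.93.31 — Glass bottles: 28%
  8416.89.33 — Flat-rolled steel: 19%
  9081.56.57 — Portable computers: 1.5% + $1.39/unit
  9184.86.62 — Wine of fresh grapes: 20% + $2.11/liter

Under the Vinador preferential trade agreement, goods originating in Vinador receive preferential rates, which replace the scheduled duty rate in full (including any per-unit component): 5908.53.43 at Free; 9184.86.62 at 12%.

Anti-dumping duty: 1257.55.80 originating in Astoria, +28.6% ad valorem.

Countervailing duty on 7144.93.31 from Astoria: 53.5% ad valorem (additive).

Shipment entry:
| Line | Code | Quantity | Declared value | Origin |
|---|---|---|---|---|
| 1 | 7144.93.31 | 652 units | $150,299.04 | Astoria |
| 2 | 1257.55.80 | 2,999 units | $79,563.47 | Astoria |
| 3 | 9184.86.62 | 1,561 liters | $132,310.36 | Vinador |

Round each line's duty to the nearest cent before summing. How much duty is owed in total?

Line 1 (7144.93.31, Astoria, 652 units, $150,299.04):
Base rate for 7144.93.31 is 28%.
Additional duty on 7144.93.31 from Astoria: +53.5%. Applied ad valorem rate: 28% + 53.5% = 81.5%.
Duty = $150,299.04 × 81.5% = $122,493.72.
Line 2 (1257.55.80, Astoria, 2,999 units, $79,563.47):
Base rate for 1257.55.80 is 13.5% + $3.39/unit.
Additional duty on 1257.55.80 from Astoria: +28.6%. Applied ad valorem rate: 13.5% + 28.6% = 42.1%.
Duty = $79,563.47 × 42.1% + 2,999 × $3.39 = $43,662.83.
Line 3 (9184.86.62, Vinador, 1,561 liters, $132,310.36):
Base rate for 9184.86.62 is 20% + $2.11/liter.
Origin Vinador qualifies under the Bralia–Vinador agreement and 9184.86.62 is covered: preferential rate 12% applies instead.
Duty = $132,310.36 × 12% = $15,877.24.
Total = $122,493.72 + $43,662.83 + $15,877.24 = $182,033.79.

$182,033.79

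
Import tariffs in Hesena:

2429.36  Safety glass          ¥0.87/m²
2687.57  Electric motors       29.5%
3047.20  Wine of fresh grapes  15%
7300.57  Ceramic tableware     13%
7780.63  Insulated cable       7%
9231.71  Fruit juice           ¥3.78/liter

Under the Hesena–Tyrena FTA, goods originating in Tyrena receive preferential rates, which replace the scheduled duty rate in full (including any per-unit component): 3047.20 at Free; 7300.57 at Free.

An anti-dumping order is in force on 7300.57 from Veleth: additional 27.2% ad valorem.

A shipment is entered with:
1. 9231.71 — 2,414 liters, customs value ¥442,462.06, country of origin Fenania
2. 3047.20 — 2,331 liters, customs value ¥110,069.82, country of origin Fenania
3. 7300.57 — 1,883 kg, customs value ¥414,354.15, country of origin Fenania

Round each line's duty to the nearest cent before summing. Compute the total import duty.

Line 1 (9231.71, Fenania, 2,414 liters, ¥442,462.06):
Base rate for 9231.71 is ¥3.78/liter.
Duty = 2,414 × ¥3.78 = ¥9,124.92.
Line 2 (3047.20, Fenania, 2,331 liters, ¥110,069.82):
Base rate for 3047.20 is 15%.
3047.20 has an FTA preferential rate, but origin Fenania is not Tyrena; base rate stands.
Duty = ¥110,069.82 × 15% = ¥16,510.47.
Line 3 (7300.57, Fenania, 1,883 kg, ¥414,354.15):
Base rate for 7300.57 is 13%.
7300.57 has an FTA preferential rate, but origin Fenania is not Tyrena; base rate stands.
The additional-duty order on 7300.57 targets Veleth, not Fenania; it does not apply.
Duty = ¥414,354.15 × 13% = ¥53,866.04.
Total = ¥9,124.92 + ¥16,510.47 + ¥53,866.04 = ¥79,501.43.

¥79,501.43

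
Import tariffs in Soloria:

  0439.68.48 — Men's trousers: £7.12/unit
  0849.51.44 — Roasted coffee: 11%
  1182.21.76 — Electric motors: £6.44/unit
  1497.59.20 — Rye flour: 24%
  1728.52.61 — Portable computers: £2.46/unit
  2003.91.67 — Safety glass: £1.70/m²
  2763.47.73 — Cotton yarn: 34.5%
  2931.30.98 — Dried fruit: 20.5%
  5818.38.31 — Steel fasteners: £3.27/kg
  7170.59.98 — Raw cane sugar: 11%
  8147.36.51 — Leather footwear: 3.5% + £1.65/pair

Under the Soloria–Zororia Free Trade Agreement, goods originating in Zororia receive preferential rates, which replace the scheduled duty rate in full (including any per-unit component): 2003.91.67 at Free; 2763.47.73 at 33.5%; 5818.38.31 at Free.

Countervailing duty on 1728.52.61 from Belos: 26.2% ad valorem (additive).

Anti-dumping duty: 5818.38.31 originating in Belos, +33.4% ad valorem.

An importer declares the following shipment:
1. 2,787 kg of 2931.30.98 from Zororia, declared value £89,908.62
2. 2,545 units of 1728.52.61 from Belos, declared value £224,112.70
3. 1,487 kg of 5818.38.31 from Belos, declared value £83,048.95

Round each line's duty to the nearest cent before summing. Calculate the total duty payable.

£116,010.34

Line 1 (2931.30.98, Zororia, 2,787 kg, £89,908.62):
Base rate for 2931.30.98 is 20.5%.
Origin Zororia is the FTA partner but 2931.30.98 is not on the preference list; base rate stands.
Duty = £89,908.62 × 20.5% = £18,431.27.
Line 2 (1728.52.61, Belos, 2,545 units, £224,112.70):
Base rate for 1728.52.61 is £2.46/unit.
Additional duty on 1728.52.61 from Belos: +26.2% ad valorem. Applied ad valorem rate = 26.2%.
Duty = £224,112.70 × 26.2% + 2,545 × £2.46 = £64,978.23.
Line 3 (5818.38.31, Belos, 1,487 kg, £83,048.95):
Base rate for 5818.38.31 is £3.27/kg.
5818.38.31 has an FTA preferential rate, but origin Belos is not Zororia; base rate stands.
Additional duty on 5818.38.31 from Belos: +33.4% ad valorem. Applied ad valorem rate = 33.4%.
Duty = £83,048.95 × 33.4% + 1,487 × £3.27 = £32,600.84.
Total = £18,431.27 + £64,978.23 + £32,600.84 = £116,010.34.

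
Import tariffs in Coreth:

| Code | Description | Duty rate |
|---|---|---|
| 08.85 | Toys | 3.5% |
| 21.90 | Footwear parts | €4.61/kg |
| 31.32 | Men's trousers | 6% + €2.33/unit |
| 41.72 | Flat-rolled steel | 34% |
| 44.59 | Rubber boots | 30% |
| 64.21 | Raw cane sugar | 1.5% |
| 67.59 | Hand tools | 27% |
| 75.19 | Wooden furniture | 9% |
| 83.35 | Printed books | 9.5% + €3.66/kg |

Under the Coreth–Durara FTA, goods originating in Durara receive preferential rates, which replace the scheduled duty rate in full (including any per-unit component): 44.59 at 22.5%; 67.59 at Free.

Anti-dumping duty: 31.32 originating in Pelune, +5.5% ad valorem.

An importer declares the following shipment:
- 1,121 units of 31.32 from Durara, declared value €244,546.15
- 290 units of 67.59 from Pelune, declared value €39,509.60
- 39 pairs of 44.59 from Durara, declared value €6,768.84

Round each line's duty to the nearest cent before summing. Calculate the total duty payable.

Line 1 (31.32, Durara, 1,121 units, €244,546.15):
Base rate for 31.32 is 6% + €2.33/unit.
Origin Durara is the FTA partner but 31.32 is not on the preference list; base rate stands.
The additional-duty order on 31.32 targets Pelune, not Durara; it does not apply.
Duty = €244,546.15 × 6% + 1,121 × €2.33 = €17,284.70.
Line 2 (67.59, Pelune, 290 units, €39,509.60):
Base rate for 67.59 is 27%.
67.59 has an FTA preferential rate, but origin Pelune is not Durara; base rate stands.
Duty = €39,509.60 × 27% = €10,667.59.
Line 3 (44.59, Durara, 39 pairs, €6,768.84):
Base rate for 44.59 is 30%.
Origin Durara qualifies under the Coreth–Durara agreement and 44.59 is covered: preferential rate 22.5% applies instead.
Duty = €6,768.84 × 22.5% = €1,522.99.
Total = €17,284.70 + €10,667.59 + €1,522.99 = €29,475.28.

€29,475.28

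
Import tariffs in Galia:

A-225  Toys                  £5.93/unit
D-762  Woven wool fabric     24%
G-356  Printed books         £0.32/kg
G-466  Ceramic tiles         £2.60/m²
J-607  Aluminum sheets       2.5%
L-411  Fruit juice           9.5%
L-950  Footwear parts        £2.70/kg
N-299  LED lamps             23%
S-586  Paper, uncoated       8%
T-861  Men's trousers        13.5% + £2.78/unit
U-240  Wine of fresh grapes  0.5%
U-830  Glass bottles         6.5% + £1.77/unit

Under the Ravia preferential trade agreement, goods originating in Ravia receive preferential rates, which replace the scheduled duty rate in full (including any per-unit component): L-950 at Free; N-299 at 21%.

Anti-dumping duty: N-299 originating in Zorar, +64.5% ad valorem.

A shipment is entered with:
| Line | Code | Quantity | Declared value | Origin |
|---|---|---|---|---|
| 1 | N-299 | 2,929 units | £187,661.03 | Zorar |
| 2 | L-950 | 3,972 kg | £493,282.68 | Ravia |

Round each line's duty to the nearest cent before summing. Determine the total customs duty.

£164,203.40

Line 1 (N-299, Zorar, 2,929 units, £187,661.03):
Base rate for N-299 is 23%.
N-299 has an FTA preferential rate, but origin Zorar is not Ravia; base rate stands.
Additional duty on N-299 from Zorar: +64.5%. Applied ad valorem rate: 23% + 64.5% = 87.5%.
Duty = £187,661.03 × 87.5% = £164,203.40.
Line 2 (L-950, Ravia, 3,972 kg, £493,282.68):
Base rate for L-950 is £2.70/kg.
Origin Ravia qualifies under the Galia–Ravia agreement and L-950 is covered: preferential rate Free applies instead.
Duty = £493,282.68 × 0% = £0.00.
Total = £164,203.40 + £0.00 = £164,203.40.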